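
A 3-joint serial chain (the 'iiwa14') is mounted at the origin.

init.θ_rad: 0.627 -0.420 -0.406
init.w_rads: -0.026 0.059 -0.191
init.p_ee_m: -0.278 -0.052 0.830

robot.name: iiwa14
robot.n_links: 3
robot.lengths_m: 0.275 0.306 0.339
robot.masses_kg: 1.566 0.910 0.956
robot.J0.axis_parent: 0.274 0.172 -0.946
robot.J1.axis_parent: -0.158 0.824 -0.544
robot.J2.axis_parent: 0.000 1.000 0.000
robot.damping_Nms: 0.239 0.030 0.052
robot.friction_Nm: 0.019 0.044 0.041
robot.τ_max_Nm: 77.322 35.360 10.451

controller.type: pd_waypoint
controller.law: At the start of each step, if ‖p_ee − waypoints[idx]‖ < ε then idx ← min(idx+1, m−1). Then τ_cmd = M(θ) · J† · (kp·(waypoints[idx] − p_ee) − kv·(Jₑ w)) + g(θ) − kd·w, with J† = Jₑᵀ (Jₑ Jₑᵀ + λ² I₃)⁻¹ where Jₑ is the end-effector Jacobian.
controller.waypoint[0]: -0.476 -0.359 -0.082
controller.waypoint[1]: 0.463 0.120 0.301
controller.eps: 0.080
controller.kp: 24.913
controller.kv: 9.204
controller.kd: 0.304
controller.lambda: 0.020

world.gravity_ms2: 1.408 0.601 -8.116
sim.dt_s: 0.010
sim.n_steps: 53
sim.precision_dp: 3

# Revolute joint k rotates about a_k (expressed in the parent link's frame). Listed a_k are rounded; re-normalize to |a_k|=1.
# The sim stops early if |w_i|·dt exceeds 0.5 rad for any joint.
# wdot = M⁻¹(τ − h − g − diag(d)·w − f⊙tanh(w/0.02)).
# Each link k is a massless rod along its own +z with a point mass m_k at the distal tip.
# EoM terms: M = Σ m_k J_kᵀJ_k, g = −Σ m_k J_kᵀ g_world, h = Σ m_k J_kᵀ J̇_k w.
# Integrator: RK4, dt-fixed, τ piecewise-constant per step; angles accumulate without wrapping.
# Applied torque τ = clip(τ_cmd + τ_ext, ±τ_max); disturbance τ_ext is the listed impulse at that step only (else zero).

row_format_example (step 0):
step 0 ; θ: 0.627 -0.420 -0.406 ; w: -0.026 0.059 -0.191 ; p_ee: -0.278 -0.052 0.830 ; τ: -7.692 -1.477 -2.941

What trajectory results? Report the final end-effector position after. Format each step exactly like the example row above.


step 1 ; θ: 0.609 -0.413 -0.415 ; w: -3.535 1.225 -1.581 ; p_ee: -0.279 -0.052 0.829 ; τ: -6.391 -1.420 -2.198
step 2 ; θ: 0.561 -0.397 -0.436 ; w: -5.886 2.024 -2.556 ; p_ee: -0.281 -0.052 0.827 ; τ: -5.466 -1.836 -1.742
step 3 ; θ: 0.495 -0.374 -0.464 ; w: -7.347 2.532 -3.201 ; p_ee: -0.283 -0.052 0.825 ; τ: -4.713 -2.538 -1.479
step 4 ; θ: 0.417 -0.348 -0.498 ; w: -8.116 2.805 -3.587 ; p_ee: -0.285 -0.051 0.822 ; τ: -3.912 -3.363 -1.340
step 5 ; θ: 0.335 -0.319 -0.535 ; w: -8.302 2.876 -3.773 ; p_ee: -0.289 -0.050 0.818 ; τ: -2.918 -4.155 -1.271
step 6 ; θ: 0.254 -0.291 -0.573 ; w: -7.968 2.764 -3.811 ; p_ee: -0.292 -0.049 0.814 ; τ: -1.765 -4.752 -1.232
step 7 ; θ: 0.178 -0.265 -0.611 ; w: -7.197 2.499 -3.753 ; p_ee: -0.296 -0.048 0.809 ; τ: -0.723 -5.024 -1.188
step 8 ; θ: 0.112 -0.242 -0.648 ; w: -6.154 2.133 -3.655 ; p_ee: -0.301 -0.047 0.803 ; τ: -0.142 -4.931 -1.113
step 9 ; θ: 0.056 -0.222 -0.684 ; w: -5.081 1.742 -3.563 ; p_ee: -0.306 -0.047 0.797 ; τ: -0.217 -4.527 -0.996
step 10 ; θ: 0.009 -0.207 -0.719 ; w: -4.222 1.404 -3.513 ; p_ee: -0.312 -0.047 0.790 ; τ: -0.885 -3.906 -0.833
step 11 ; θ: -0.031 -0.194 -0.755 ; w: -3.745 1.184 -3.532 ; p_ee: -0.318 -0.048 0.782 ; τ: -1.868 -3.177 -0.630
step 12 ; θ: -0.068 -0.182 -0.790 ; w: -3.698 1.111 -3.631 ; p_ee: -0.324 -0.049 0.774 ; τ: -2.787 -2.462 -0.398
step 13 ; θ: -0.106 -0.171 -0.827 ; w: -3.998 1.175 -3.803 ; p_ee: -0.330 -0.051 0.765 ; τ: -3.336 -1.877 -0.148
step 14 ; θ: -0.149 -0.158 -0.867 ; w: -4.469 1.323 -4.019 ; p_ee: -0.336 -0.053 0.755 ; τ: -3.428 -1.481 0.106
step 15 ; θ: -0.196 -0.144 -0.908 ; w: -4.932 1.492 -4.238 ; p_ee: -0.342 -0.056 0.745 ; τ: -3.154 -1.259 0.354
step 16 ; θ: -0.247 -0.129 -0.951 ; w: -5.264 1.631 -4.427 ; p_ee: -0.347 -0.060 0.734 ; τ: -2.653 -1.158 0.589
step 17 ; θ: -0.300 -0.112 -0.996 ; w: -5.414 1.707 -4.565 ; p_ee: -0.353 -0.064 0.723 ; τ: -2.034 -1.119 0.809
step 18 ; θ: -0.354 -0.095 -1.042 ; w: -5.372 1.707 -4.645 ; p_ee: -0.357 -0.069 0.711 ; τ: -1.362 -1.098 1.015
step 19 ; θ: -0.407 -0.078 -1.089 ; w: -5.155 1.627 -4.666 ; p_ee: -0.361 -0.074 0.699 ; τ: -0.671 -1.068 1.209
step 20 ; θ: -0.456 -0.063 -1.135 ; w: -4.785 1.469 -4.633 ; p_ee: -0.365 -0.079 0.686 ; τ: 0.018 -1.018 1.392
step 21 ; θ: -0.502 -0.049 -1.181 ; w: -4.288 1.237 -4.548 ; p_ee: -0.368 -0.085 0.673 ; τ: 0.683 -0.941 1.563
step 22 ; θ: -0.541 -0.038 -1.226 ; w: -3.685 0.937 -4.417 ; p_ee: -0.370 -0.091 0.659 ; τ: 1.289 -0.836 1.723
step 23 ; θ: -0.575 -0.031 -1.269 ; w: -3.003 0.577 -4.244 ; p_ee: -0.371 -0.098 0.646 ; τ: 1.789 -0.700 1.869
step 24 ; θ: -0.601 -0.027 -1.311 ; w: -2.272 0.170 -4.034 ; p_ee: -0.373 -0.105 0.632 ; τ: 2.136 -0.529 2.003
step 25 ; θ: -0.620 -0.027 -1.350 ; w: -1.537 -0.259 -3.801 ; p_ee: -0.373 -0.111 0.619 ; τ: 2.304 -0.330 2.125
step 26 ; θ: -0.632 -0.032 -1.387 ; w: -0.830 -0.693 -3.550 ; p_ee: -0.374 -0.118 0.605 ; τ: 2.299 -0.098 2.235
step 27 ; θ: -0.637 -0.041 -1.421 ; w: -0.184 -1.115 -3.288 ; p_ee: -0.374 -0.125 0.591 ; τ: 2.159 0.158 2.334
step 28 ; θ: -0.636 -0.054 -1.452 ; w: 0.367 -1.503 -3.027 ; p_ee: -0.373 -0.132 0.578 ; τ: 1.942 0.427 2.424
step 29 ; θ: -0.630 -0.071 -1.481 ; w: 0.820 -1.849 -2.773 ; p_ee: -0.373 -0.139 0.564 ; τ: 1.694 0.698 2.508
step 30 ; θ: -0.620 -0.091 -1.508 ; w: 1.175 -2.150 -2.529 ; p_ee: -0.373 -0.146 0.550 ; τ: 1.449 0.966 2.584
step 31 ; θ: -0.607 -0.114 -1.532 ; w: 1.440 -2.406 -2.299 ; p_ee: -0.372 -0.152 0.536 ; τ: 1.229 1.225 2.654
step 32 ; θ: -0.592 -0.139 -1.554 ; w: 1.627 -2.620 -2.083 ; p_ee: -0.372 -0.158 0.523 ; τ: 1.045 1.474 2.719
step 33 ; θ: -0.575 -0.166 -1.574 ; w: 1.750 -2.796 -1.881 ; p_ee: -0.371 -0.164 0.509 ; τ: 0.898 1.712 2.776
step 34 ; θ: -0.557 -0.195 -1.592 ; w: 1.822 -2.941 -1.690 ; p_ee: -0.371 -0.170 0.495 ; τ: 0.787 1.941 2.826
step 35 ; θ: -0.539 -0.225 -1.608 ; w: 1.857 -3.059 -1.510 ; p_ee: -0.370 -0.176 0.482 ; τ: 0.705 2.162 2.869
step 36 ; θ: -0.520 -0.256 -1.622 ; w: 1.865 -3.155 -1.339 ; p_ee: -0.370 -0.182 0.469 ; τ: 0.650 2.374 2.905
step 37 ; θ: -0.501 -0.288 -1.634 ; w: 1.853 -3.232 -1.176 ; p_ee: -0.369 -0.187 0.455 ; τ: 0.614 2.579 2.932
step 38 ; θ: -0.483 -0.320 -1.645 ; w: 1.829 -3.294 -1.020 ; p_ee: -0.368 -0.193 0.442 ; τ: 0.595 2.777 2.952
step 39 ; θ: -0.465 -0.354 -1.655 ; w: 1.797 -3.343 -0.871 ; p_ee: -0.368 -0.198 0.429 ; τ: 0.588 2.969 2.965
step 40 ; θ: -0.447 -0.387 -1.663 ; w: 1.762 -3.380 -0.728 ; p_ee: -0.367 -0.203 0.417 ; τ: 0.591 3.154 2.970
step 41 ; θ: -0.430 -0.421 -1.669 ; w: 1.725 -3.406 -0.590 ; p_ee: -0.366 -0.208 0.404 ; τ: 0.601 3.332 2.969
step 42 ; θ: -0.413 -0.455 -1.675 ; w: 1.689 -3.424 -0.458 ; p_ee: -0.365 -0.213 0.392 ; τ: 0.615 3.503 2.963
step 43 ; θ: -0.396 -0.489 -1.679 ; w: 1.654 -3.433 -0.332 ; p_ee: -0.363 -0.218 0.380 ; τ: 0.633 3.667 2.951
step 44 ; θ: -0.380 -0.524 -1.681 ; w: 1.621 -3.435 -0.212 ; p_ee: -0.362 -0.223 0.368 ; τ: 0.653 3.824 2.934
step 45 ; θ: -0.363 -0.558 -1.683 ; w: 1.592 -3.429 -0.097 ; p_ee: -0.361 -0.227 0.357 ; τ: 0.674 3.973 2.914
step 46 ; θ: -0.348 -0.592 -1.683 ; w: 1.564 -3.416 0.010 ; p_ee: -0.360 -0.232 0.346 ; τ: 0.695 4.113 2.891
step 47 ; θ: -0.332 -0.626 -1.683 ; w: 1.536 -3.392 0.101 ; p_ee: -0.358 -0.236 0.335 ; τ: 0.718 4.245 2.875
step 48 ; θ: -0.317 -0.660 -1.681 ; w: 1.511 -3.364 0.188 ; p_ee: -0.357 -0.240 0.324 ; τ: 0.739 4.368 2.856
step 49 ; θ: -0.302 -0.694 -1.679 ; w: 1.490 -3.331 0.270 ; p_ee: -0.356 -0.244 0.314 ; τ: 0.758 4.484 2.834
step 50 ; θ: -0.287 -0.727 -1.676 ; w: 1.472 -3.295 0.347 ; p_ee: -0.354 -0.248 0.303 ; τ: 0.776 4.592 2.810
step 51 ; θ: -0.273 -0.759 -1.672 ; w: 1.455 -3.255 0.419 ; p_ee: -0.353 -0.252 0.293 ; τ: 0.793 4.691 2.784
step 52 ; θ: -0.258 -0.792 -1.668 ; w: 1.441 -3.211 0.486 ; p_ee: -0.351 -0.256 0.284 ; τ: 0.807 4.782 2.757
step 53 ; θ: -0.244 -0.824 -1.663 ; w: 1.429 -3.164 0.547 ; p_ee: -0.350 -0.259 0.274
final p_ee position (m): -0.350 -0.259 0.274


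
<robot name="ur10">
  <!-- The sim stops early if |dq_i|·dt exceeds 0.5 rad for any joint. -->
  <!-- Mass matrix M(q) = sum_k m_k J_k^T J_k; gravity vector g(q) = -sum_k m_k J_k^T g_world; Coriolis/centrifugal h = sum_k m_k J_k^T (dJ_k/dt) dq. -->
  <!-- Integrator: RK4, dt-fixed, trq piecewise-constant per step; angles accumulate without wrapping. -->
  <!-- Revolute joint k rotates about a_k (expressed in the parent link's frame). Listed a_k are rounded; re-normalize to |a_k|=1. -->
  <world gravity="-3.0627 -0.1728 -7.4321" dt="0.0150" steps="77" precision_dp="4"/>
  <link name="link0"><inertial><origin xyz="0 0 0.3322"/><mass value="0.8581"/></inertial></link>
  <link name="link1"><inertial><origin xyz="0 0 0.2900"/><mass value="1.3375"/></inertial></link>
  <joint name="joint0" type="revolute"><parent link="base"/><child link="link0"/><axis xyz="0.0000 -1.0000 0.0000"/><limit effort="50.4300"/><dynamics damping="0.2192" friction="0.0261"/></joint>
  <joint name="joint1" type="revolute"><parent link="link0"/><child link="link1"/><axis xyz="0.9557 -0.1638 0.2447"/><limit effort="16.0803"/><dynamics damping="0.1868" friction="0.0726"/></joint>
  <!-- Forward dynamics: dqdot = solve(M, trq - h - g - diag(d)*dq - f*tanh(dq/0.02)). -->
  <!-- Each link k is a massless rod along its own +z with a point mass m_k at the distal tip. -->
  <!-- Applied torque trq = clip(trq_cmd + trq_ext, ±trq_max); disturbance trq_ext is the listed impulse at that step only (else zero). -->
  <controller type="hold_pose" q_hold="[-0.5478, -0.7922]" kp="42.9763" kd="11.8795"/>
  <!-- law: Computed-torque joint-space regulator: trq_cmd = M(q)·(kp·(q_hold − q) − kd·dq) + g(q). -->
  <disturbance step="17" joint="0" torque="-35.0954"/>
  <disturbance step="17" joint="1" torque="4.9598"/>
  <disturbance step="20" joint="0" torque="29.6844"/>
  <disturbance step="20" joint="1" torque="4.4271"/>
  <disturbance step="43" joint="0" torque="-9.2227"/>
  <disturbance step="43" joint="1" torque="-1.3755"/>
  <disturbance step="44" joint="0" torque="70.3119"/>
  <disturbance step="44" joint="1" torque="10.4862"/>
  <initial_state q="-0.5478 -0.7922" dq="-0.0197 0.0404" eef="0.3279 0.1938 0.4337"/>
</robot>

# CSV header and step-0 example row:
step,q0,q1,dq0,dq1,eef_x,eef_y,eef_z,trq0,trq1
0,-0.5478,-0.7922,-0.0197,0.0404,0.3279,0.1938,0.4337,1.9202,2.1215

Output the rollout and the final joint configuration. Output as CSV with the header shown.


step,q0,q1,dq0,dq1,eef_x,eef_y,eef_z,trq0,trq1
1,-0.5481,-0.7917,-0.0138,0.0216,0.3280,0.1938,0.4338,1.9079,2.1380
2,-0.5482,-0.7915,-0.0095,0.0095,0.3281,0.1937,0.4337,1.8977,2.1486
3,-0.5483,-0.7914,-0.0066,0.0035,0.3281,0.1937,0.4337,1.8892,2.1534
4,-0.5484,-0.7914,-0.0047,0.0009,0.3282,0.1937,0.4337,1.8821,2.1550
5,-0.5485,-0.7914,-0.0032,-0.0001,0.3282,0.1937,0.4337,1.8762,2.1552
6,-0.5485,-0.7914,-0.0021,-0.0005,0.3282,0.1937,0.4337,1.8712,2.1549
7,-0.5486,-0.7914,-0.0012,-0.0006,0.3282,0.1937,0.4337,1.8670,2.1545
8,-0.5486,-0.7914,-0.0005,-0.0007,0.3282,0.1937,0.4337,1.8635,2.1540
9,-0.5486,-0.7914,0.0000,-0.0007,0.3282,0.1937,0.4336,1.8605,2.1536
10,-0.5486,-0.7914,0.0004,-0.0007,0.3282,0.1937,0.4336,1.8580,2.1533
11,-0.5486,-0.7914,0.0008,-0.0006,0.3282,0.1937,0.4336,1.8558,2.1530
12,-0.5485,-0.7914,0.0010,-0.0006,0.3282,0.1937,0.4336,1.8540,2.1528
13,-0.5485,-0.7915,0.0012,-0.0006,0.3282,0.1937,0.4337,1.8524,2.1526
14,-0.5485,-0.7915,0.0013,-0.0006,0.3282,0.1937,0.4337,1.8511,2.1524
15,-0.5485,-0.7915,0.0014,-0.0006,0.3282,0.1937,0.4337,1.8499,2.1523
16,-0.5485,-0.7915,0.0015,-0.0005,0.3282,0.1937,0.4337,1.8489,2.1522
17,-0.5484,-0.7915,0.0015,-0.0005,0.3282,0.1937,0.4337,-33.2473,7.1120
18,-0.5582,-0.7796,-1.2938,1.5788,0.3328,0.1915,0.4329,8.3168,1.2446
19,-0.5756,-0.7584,-1.0316,1.2532,0.3410,0.1874,0.4314,7.5760,1.3409
20,-0.5894,-0.7417,-0.8118,0.9744,0.3475,0.1842,0.4299,36.5983,5.8616
21,-0.5936,-0.7286,0.2445,0.7688,0.3498,0.1816,0.4310,0.8511,0.7187
22,-0.5901,-0.7186,0.2314,0.5650,0.3486,0.1796,0.4342,0.9616,0.9056
23,-0.5867,-0.7114,0.2180,0.3958,0.3474,0.1781,0.4368,1.0599,1.0690
24,-0.5835,-0.7066,0.2045,0.2558,0.3461,0.1771,0.4388,1.1475,1.2119
25,-0.5806,-0.7036,0.1912,0.1408,0.3449,0.1765,0.4404,1.2258,1.3370
26,-0.5778,-0.7022,0.1781,0.0469,0.3437,0.1763,0.4417,1.2959,1.4466
27,-0.5752,-0.7020,0.1644,-0.0218,0.3426,0.1762,0.4426,1.3588,1.5341
28,-0.5729,-0.7027,0.1495,-0.0625,0.3415,0.1764,0.4433,1.4155,1.5938
29,-0.5707,-0.7038,0.1356,-0.0942,0.3406,0.1766,0.4438,1.4666,1.6457
30,-0.5688,-0.7054,0.1228,-0.1188,0.3397,0.1769,0.4441,1.5128,1.6914
31,-0.5670,-0.7074,0.1111,-0.1376,0.3388,0.1773,0.4443,1.5544,1.7318
32,-0.5655,-0.7095,0.1003,-0.1515,0.3381,0.1777,0.4445,1.5920,1.7674
33,-0.5640,-0.7119,0.0904,-0.1612,0.3374,0.1782,0.4445,1.6258,1.7988
34,-0.5627,-0.7143,0.0814,-0.1676,0.3367,0.1787,0.4444,1.6563,1.8265
35,-0.5616,-0.7169,0.0731,-0.1711,0.3361,0.1792,0.4443,1.6836,1.8511
36,-0.5605,-0.7194,0.0656,-0.1724,0.3356,0.1797,0.4442,1.7082,1.8727
37,-0.5596,-0.7220,0.0588,-0.1718,0.3351,0.1803,0.4440,1.7303,1.8919
38,-0.5588,-0.7246,0.0527,-0.1697,0.3347,0.1808,0.4438,1.7501,1.9089
39,-0.5580,-0.7271,0.0471,-0.1664,0.3343,0.1813,0.4435,1.7677,1.9239
40,-0.5573,-0.7296,0.0420,-0.1622,0.3339,0.1818,0.4433,1.7834,1.9372
41,-0.5568,-0.7320,0.0375,-0.1573,0.3336,0.1822,0.4430,1.7974,1.9490
42,-0.5562,-0.7343,0.0335,-0.1519,0.3333,0.1827,0.4427,1.8097,1.9594
43,-0.5557,-0.7365,0.0298,-0.1462,0.3330,0.1831,0.4424,-7.4022,0.5932
44,-0.5574,-0.7387,-0.2442,-0.1512,0.3337,0.1836,0.4414,50.4300,12.7157
45,-0.5508,-0.7366,1.1117,0.4385,0.3308,0.1832,0.4440,-5.3109,0.2956
46,-0.5357,-0.7308,0.9067,0.3301,0.3242,0.1820,0.4501,-4.4764,0.5139
47,-0.5234,-0.7266,0.7314,0.2315,0.3188,0.1812,0.4549,-3.7296,0.7144
48,-0.5136,-0.7238,0.5813,0.1442,0.3143,0.1806,0.4586,-3.0613,0.8967
49,-0.5058,-0.7222,0.4530,0.0686,0.3108,0.1803,0.4613,-2.4637,1.0612
50,-0.4999,-0.7216,0.3432,0.0062,0.3080,0.1802,0.4633,-1.9299,1.2067
51,-0.4954,-0.7218,0.2477,-0.0308,0.3060,0.1802,0.4646,-1.4535,1.3189
52,-0.4923,-0.7225,0.1661,-0.0562,0.3045,0.1804,0.4654,-1.0290,1.4127
53,-0.4904,-0.7235,0.0974,-0.0766,0.3036,0.1806,0.4658,-0.6514,1.4958
54,-0.4893,-0.7247,0.0399,-0.0927,0.3031,0.1808,0.4659,-0.3159,1.5694
55,-0.4891,-0.7262,-0.0074,-0.1052,0.3030,0.1811,0.4657,-0.0206,1.6343
56,-0.4895,-0.7279,-0.0452,-0.1152,0.3031,0.1814,0.4652,0.2343,1.6915
57,-0.4904,-0.7297,-0.0757,-0.1223,0.3035,0.1818,0.4646,0.4586,1.7417
58,-0.4917,-0.7315,-0.1001,-0.1268,0.3041,0.1822,0.4638,0.6563,1.7857
59,-0.4934,-0.7334,-0.1192,-0.1292,0.3048,0.1825,0.4629,0.8302,1.8241
60,-0.4952,-0.7354,-0.1339,-0.1299,0.3057,0.1829,0.4620,0.9829,1.8576
61,-0.4973,-0.7373,-0.1446,-0.1292,0.3066,0.1833,0.4610,1.1165,1.8868
62,-0.4996,-0.7393,-0.1521,-0.1274,0.3076,0.1837,0.4599,1.2332,1.9122
63,-0.5019,-0.7411,-0.1567,-0.1247,0.3086,0.1841,0.4588,1.3349,1.9342
64,-0.5042,-0.7430,-0.1590,-0.1213,0.3097,0.1844,0.4577,1.4231,1.9533
65,-0.5066,-0.7448,-0.1594,-0.1175,0.3107,0.1848,0.4566,1.4995,1.9697
66,-0.5090,-0.7465,-0.1581,-0.1133,0.3118,0.1851,0.4555,1.5653,1.9839
67,-0.5114,-0.7482,-0.1555,-0.1088,0.3128,0.1854,0.4544,1.6219,1.9961
68,-0.5137,-0.7498,-0.1519,-0.1042,0.3138,0.1857,0.4534,1.6702,2.0065
69,-0.5159,-0.7513,-0.1474,-0.0995,0.3148,0.1860,0.4524,1.7114,2.0154
70,-0.5181,-0.7528,-0.1422,-0.0948,0.3158,0.1863,0.4514,1.7462,2.0230
71,-0.5202,-0.7541,-0.1366,-0.0902,0.3167,0.1866,0.4505,1.7755,2.0294
72,-0.5222,-0.7555,-0.1306,-0.0856,0.3176,0.1869,0.4496,1.8000,2.0349
73,-0.5241,-0.7567,-0.1244,-0.0811,0.3184,0.1871,0.4487,1.8202,2.0394
74,-0.5259,-0.7579,-0.1181,-0.0768,0.3192,0.1873,0.4479,1.8368,2.0432
75,-0.5276,-0.7590,-0.1118,-0.0725,0.3199,0.1875,0.4471,1.8503,2.0464
76,-0.5293,-0.7601,-0.1054,-0.0685,0.3206,0.1877,0.4464,1.8610,2.0490
77,-0.5308,-0.7611,-0.0992,-0.0646,0.3213,0.1879,0.4457,,
# final q (rad): -0.5308 -0.7611


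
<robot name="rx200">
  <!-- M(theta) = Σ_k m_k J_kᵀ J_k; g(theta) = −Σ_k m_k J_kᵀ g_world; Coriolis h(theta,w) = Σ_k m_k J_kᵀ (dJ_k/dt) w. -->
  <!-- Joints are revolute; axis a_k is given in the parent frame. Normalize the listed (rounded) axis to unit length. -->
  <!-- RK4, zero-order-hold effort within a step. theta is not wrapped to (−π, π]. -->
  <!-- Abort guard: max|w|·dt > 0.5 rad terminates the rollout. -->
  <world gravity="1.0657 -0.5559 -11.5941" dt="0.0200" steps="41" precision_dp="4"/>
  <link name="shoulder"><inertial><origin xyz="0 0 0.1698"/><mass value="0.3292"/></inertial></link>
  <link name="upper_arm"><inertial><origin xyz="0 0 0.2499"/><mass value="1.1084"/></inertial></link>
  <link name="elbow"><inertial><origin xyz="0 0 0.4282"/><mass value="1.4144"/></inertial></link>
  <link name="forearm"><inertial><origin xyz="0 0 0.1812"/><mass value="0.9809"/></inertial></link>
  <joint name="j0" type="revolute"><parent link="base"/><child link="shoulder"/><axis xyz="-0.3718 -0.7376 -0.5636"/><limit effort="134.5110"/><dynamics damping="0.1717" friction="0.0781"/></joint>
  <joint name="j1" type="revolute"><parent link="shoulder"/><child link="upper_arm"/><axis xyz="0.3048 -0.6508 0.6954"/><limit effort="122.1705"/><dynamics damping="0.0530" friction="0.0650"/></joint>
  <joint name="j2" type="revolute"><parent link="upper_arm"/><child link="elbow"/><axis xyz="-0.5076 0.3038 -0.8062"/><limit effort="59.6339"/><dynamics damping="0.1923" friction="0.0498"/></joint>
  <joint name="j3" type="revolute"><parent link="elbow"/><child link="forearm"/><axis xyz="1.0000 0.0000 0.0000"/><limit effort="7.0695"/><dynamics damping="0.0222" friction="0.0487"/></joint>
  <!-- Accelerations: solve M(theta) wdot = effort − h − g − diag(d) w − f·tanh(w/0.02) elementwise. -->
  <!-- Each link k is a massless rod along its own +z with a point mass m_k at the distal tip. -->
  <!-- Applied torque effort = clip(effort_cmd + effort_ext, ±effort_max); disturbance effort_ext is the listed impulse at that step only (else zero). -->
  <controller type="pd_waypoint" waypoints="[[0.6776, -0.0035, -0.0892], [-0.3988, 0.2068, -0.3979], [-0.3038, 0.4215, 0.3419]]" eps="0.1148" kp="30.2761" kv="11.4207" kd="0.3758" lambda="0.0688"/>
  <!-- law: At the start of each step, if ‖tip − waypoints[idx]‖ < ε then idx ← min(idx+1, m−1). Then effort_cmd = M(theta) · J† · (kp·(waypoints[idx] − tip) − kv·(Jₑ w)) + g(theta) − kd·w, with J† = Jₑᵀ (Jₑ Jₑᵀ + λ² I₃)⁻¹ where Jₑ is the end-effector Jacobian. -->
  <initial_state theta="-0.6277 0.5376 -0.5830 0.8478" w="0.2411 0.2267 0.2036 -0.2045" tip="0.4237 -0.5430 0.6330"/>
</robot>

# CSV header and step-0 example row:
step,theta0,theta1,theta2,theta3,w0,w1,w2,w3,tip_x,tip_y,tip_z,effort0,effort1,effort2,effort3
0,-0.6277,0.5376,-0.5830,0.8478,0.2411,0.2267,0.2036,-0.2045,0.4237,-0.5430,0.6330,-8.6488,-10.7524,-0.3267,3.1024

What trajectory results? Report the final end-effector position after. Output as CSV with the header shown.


step,theta0,theta1,theta2,theta3,w0,w1,w2,w3,tip_x,tip_y,tip_z,effort0,effort1,effort2,effort3
1,-0.6221,0.5368,-0.5868,0.8678,0.3069,-0.2818,-0.5256,2.2075,0.4211,-0.5416,0.6319,-2.5421,-9.4689,1.4261,1.2007
2,-0.6160,0.5278,-0.6024,0.9238,0.2877,-0.6101,-0.9962,3.3925,0.4225,-0.5355,0.6242,0.6600,-8.1831,2.2161,0.1538
3,-0.6111,0.5137,-0.6250,0.9970,0.2001,-0.7937,-1.2544,3.9224,0.4266,-0.5265,0.6127,2.4506,-7.0592,2.5549,-0.4386
4,-0.6084,0.4970,-0.6514,1.0772,0.0697,-0.8783,-1.3798,4.0956,0.4325,-0.5156,0.5987,3.6658,-6.1433,2.7234,-0.7801
5,-0.6085,0.4792,-0.6797,1.1588,-0.0765,-0.9065,-1.4551,4.0669,0.4397,-0.5034,0.5830,4.6955,-5.4030,2.8544,-0.9718
6,-0.6115,0.4613,-0.7090,1.2389,-0.2322,-0.8898,-1.4849,3.9376,0.4479,-0.4905,0.5662,5.6999,-4.8218,2.9907,-1.0725
7,-0.6178,0.4440,-0.7386,1.3159,-0.3934,-0.8378,-1.4749,3.7572,0.4568,-0.4772,0.5486,6.7409,-4.3795,3.1465,-1.1102
8,-0.6273,0.4280,-0.7678,1.3891,-0.5521,-0.7651,-1.4474,3.5453,0.4664,-0.4638,0.5302,7.8320,-4.0405,3.3253,-1.0974
9,-0.6398,0.4136,-0.7963,1.4578,-0.7045,-0.6792,-1.4092,3.3170,0.4765,-0.4505,0.5114,8.9660,-3.7837,3.5230,-1.0444
10,-0.6554,0.4010,-0.8240,1.5219,-0.8481,-0.5854,-1.3632,3.0816,0.4871,-0.4373,0.4921,10.1301,-3.5943,3.7345,-0.9589
11,-0.6737,0.3903,-0.8507,1.5813,-0.9812,-0.4883,-1.3112,2.8451,0.4980,-0.4243,0.4725,11.3122,-3.4609,3.9547,-0.8476
12,-0.6945,0.3815,-0.8763,1.6360,-1.1025,-0.3914,-1.2544,2.6118,0.5092,-0.4116,0.4526,12.5015,-3.3742,4.1795,-0.7167
13,-0.7176,0.3746,-0.9008,1.6861,-1.2113,-0.2981,-1.1937,2.3847,0.5206,-0.3991,0.4326,13.6888,-3.3261,4.4052,-0.5717
14,-0.7428,0.3695,-0.9241,1.7317,-1.3068,-0.2111,-1.1299,2.1661,0.5320,-0.3869,0.4123,14.8658,-3.3089,4.6286,-0.4177
15,-0.7697,0.3661,-0.9461,1.7731,-1.3887,-0.1328,-1.0641,1.9580,0.5435,-0.3750,0.3920,16.0242,-3.3154,4.8466,-0.2592
16,-0.7982,0.3641,-0.9667,1.8104,-1.4568,-0.0649,-0.9972,1.7615,0.5549,-0.3632,0.3716,17.1553,-3.3389,5.0565,-0.1000
17,-0.8279,0.3634,-0.9860,1.8439,-1.5103,-0.0100,-0.9325,1.5765,0.5662,-0.3516,0.3511,18.2514,-3.3691,5.2559,0.0568
18,-0.8584,0.3635,-1.0042,1.8738,-1.5454,0.0209,-0.8858,1.3968,0.5772,-0.3401,0.3307,19.3118,-3.3711,5.4444,0.2110
19,-0.8895,0.3641,-1.0215,1.9001,-1.5682,0.0401,-0.8373,1.2338,0.5880,-0.3287,0.3105,20.3124,-3.3728,5.6169,0.3559
20,-0.9210,0.3650,-1.0378,1.9235,-1.5811,0.0531,-0.7814,1.0895,0.5983,-0.3173,0.2903,21.2400,-3.3849,5.7706,0.4896
21,-0.9526,0.3661,-1.0529,1.9440,-1.5835,0.0580,-0.7244,0.9598,0.6082,-0.3060,0.2705,22.0904,-3.3981,5.9054,0.6131
22,-0.9842,0.3672,-1.0669,1.9621,-1.5754,0.0545,-0.6694,0.8429,0.6175,-0.2947,0.2509,22.8584,-3.4067,6.0209,0.7266
23,-1.0155,0.3682,-1.0799,1.9779,-1.5577,0.0435,-0.6176,0.7379,0.6263,-0.2834,0.2317,23.5393,-3.4085,6.1167,0.8298
24,-1.0464,0.3689,-1.0918,1.9918,-1.5313,0.0263,-0.5690,0.6445,0.6345,-0.2723,0.2129,24.1298,-3.4034,6.1930,0.9228
25,-1.0767,0.3692,-1.1028,2.0039,-1.4983,0.0068,-0.5209,0.5632,0.6421,-0.2612,0.1946,24.6278,-3.3971,6.2495,1.0054
26,-1.1062,0.3692,-1.1127,2.0145,-1.4607,-0.0104,-0.4701,0.4945,0.6490,-0.2502,0.1769,25.0329,-3.3983,6.2864,1.0777
27,-1.1350,0.3687,-1.1217,2.0238,-1.4177,-0.0284,-0.4230,0.4341,0.6553,-0.2394,0.1598,25.3514,-3.3978,6.3062,1.1419
28,-1.1629,0.3680,-1.1298,2.0320,-1.3689,-0.0505,-0.3844,0.3792,0.6610,-0.2288,0.1433,25.5901,-3.3862,6.3114,1.1991
29,-1.1897,0.3667,-1.1372,2.0391,-1.3156,-0.0761,-0.3529,0.3303,0.6661,-0.2184,0.1275,25.7541,-3.3636,6.3031,1.2493
30,-1.2155,0.3649,-1.1440,2.0453,-1.2593,-0.1034,-0.3262,0.2877,0.6706,-0.2083,0.1124,25.8490,-3.3328,6.2825,1.2928
31,-1.2401,0.3625,-1.1504,2.0507,-1.2012,-0.1311,-0.3027,0.2512,0.6746,-0.1984,0.0981,25.8817,-3.2962,6.2511,1.3300
32,-1.2635,0.3597,-1.1562,2.0555,-1.1423,-0.1584,-0.2814,0.2201,0.6781,-0.1888,0.0844,25.8594,-3.2552,6.2103,1.3617
33,-1.2857,0.3562,-1.1617,2.0596,-1.0832,-0.1846,-0.2619,0.1939,0.6812,-0.1795,0.0716,25.7896,-3.2109,6.1620,1.3886
34,-1.3068,0.3523,-1.1667,2.0633,-1.0246,-0.2094,-0.2439,0.1719,0.6838,-0.1705,0.0594,25.6798,-3.1642,6.1076,1.4114
35,-1.3267,0.3479,-1.1714,2.0666,-0.9670,-0.2324,-0.2271,0.1533,0.6861,-0.1618,0.0480,25.5368,-3.1158,6.0486,1.4307
36,-1.3455,0.3430,-1.1758,2.0695,-0.9108,-0.2534,-0.2114,0.1378,0.6880,-0.1535,0.0373,25.3670,-3.0663,5.9866,1.4470
37,-1.3632,0.3378,-1.1799,2.0722,-0.8562,-0.2725,-0.1964,0.1249,0.6896,-0.1455,0.0272,25.1764,-3.0163,5.9225,1.4609
38,-1.3798,0.3322,-1.1837,2.0746,-0.8036,-0.2894,-0.1822,0.1141,0.6909,-0.1378,0.0178,24.9701,-2.9662,5.8576,1.4727
39,-1.3954,0.3263,-1.1872,2.0768,-0.7531,-0.3043,-0.1687,0.1051,0.6920,-0.1305,0.0091,24.7528,-2.9163,5.7928,1.4827
40,-1.4100,0.3201,-1.1904,2.0788,-0.7049,-0.3171,-0.1557,0.0976,0.6929,-0.1236,0.0009,24.5284,-2.8669,5.7288,1.4914
41,-1.4236,0.3136,-1.1934,2.0807,-0.6589,-0.3279,-0.1433,0.0914,0.6936,-0.1170,-0.0067,,,,
# final tip position (m): 0.6936 -0.1170 -0.0067


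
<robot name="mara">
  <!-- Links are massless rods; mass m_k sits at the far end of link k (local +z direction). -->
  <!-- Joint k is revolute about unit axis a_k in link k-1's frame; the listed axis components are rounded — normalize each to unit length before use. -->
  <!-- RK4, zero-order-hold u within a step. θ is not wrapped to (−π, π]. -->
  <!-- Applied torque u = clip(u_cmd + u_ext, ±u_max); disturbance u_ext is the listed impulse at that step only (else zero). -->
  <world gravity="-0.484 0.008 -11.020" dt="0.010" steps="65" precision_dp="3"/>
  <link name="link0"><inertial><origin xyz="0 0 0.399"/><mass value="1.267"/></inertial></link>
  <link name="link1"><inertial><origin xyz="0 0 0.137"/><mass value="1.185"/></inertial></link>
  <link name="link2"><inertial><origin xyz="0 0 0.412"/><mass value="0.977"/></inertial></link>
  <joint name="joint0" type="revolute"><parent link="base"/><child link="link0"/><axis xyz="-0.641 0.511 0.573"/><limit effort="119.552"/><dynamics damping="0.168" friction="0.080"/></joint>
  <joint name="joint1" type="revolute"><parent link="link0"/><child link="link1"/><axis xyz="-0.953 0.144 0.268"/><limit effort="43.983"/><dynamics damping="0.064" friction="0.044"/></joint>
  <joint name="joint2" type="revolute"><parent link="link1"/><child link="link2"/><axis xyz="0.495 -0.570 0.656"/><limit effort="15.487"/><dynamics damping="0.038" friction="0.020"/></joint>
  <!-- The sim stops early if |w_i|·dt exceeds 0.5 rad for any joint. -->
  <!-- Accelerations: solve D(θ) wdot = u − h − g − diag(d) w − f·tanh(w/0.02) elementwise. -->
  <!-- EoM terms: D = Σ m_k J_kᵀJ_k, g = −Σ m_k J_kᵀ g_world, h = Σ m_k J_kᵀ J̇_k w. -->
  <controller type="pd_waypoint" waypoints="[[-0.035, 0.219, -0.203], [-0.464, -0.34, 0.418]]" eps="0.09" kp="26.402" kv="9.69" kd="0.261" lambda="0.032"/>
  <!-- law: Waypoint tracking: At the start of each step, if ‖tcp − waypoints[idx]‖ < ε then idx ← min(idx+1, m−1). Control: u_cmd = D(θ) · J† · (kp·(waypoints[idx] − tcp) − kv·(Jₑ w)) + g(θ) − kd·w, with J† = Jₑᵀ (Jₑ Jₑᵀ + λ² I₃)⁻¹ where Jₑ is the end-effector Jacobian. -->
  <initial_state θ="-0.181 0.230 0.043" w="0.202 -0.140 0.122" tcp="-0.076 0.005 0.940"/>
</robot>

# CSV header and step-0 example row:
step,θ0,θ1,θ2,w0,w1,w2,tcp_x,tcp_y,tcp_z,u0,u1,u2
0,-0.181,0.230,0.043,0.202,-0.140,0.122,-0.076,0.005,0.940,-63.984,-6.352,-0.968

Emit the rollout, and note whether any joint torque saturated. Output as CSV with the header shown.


step,θ0,θ1,θ2,w0,w1,w2,tcp_x,tcp_y,tcp_z,u0,u1,u2
1,-0.190,0.234,0.026,-1.902,0.928,-3.442,-0.076,0.006,0.940,-63.633,-6.908,0.012
2,-0.219,0.249,-0.023,-3.951,2.243,-6.387,-0.076,0.007,0.938,-60.304,-6.752,0.660
3,-0.268,0.280,-0.098,-5.887,3.874,-8.458,-0.076,0.008,0.933,-46.431,-4.941,0.948
4,-0.334,0.327,-0.187,-7.382,5.545,-9.259,-0.077,0.009,0.925,-28.279,-2.525,0.913
5,-0.413,0.389,-0.278,-8.301,6.925,-8.942,-0.078,0.008,0.914,-13.023,-0.563,0.718
6,-0.498,0.463,-0.363,-8.745,7.879,-7.982,-0.080,0.007,0.898,-2.218,0.742,0.516
7,-0.586,0.545,-0.437,-8.874,8.435,-6.775,-0.082,0.005,0.880,4.999,1.522,0.383
8,-0.674,0.630,-0.498,-8.815,8.679,-5.553,-0.085,0.003,0.859,9.713,1.938,0.334
9,-0.762,0.717,-0.548,-8.654,8.704,-4.427,-0.088,-0.001,0.837,12.736,2.107,0.355
10,-0.847,0.804,-0.587,-8.440,8.583,-3.439,-0.091,-0.004,0.815,14.616,2.110,0.426
11,-0.930,0.889,-0.617,-8.206,8.372,-2.598,-0.094,-0.008,0.792,15.715,2.000,0.530
12,-1.011,0.971,-0.639,-7.968,8.110,-1.892,-0.097,-0.012,0.769,16.274,1.816,0.652
13,-1.090,1.051,-0.655,-7.735,7.824,-1.307,-0.100,-0.016,0.746,16.456,1.583,0.782
14,-1.166,1.128,-0.666,-7.515,7.531,-0.825,-0.102,-0.019,0.723,16.375,1.320,0.913
15,-1.240,1.201,-0.672,-7.308,7.242,-0.428,-0.105,-0.023,0.701,16.107,1.041,1.041
16,-1.312,1.272,-0.675,-7.117,6.965,-0.104,-0.107,-0.026,0.679,15.708,0.755,1.164
17,-1.383,1.341,-0.674,-6.942,6.702,0.158,-0.109,-0.029,0.657,15.216,0.470,1.283
18,-1.451,1.407,-0.672,-6.783,6.456,0.370,-0.110,-0.031,0.636,14.659,0.192,1.397
19,-1.518,1.470,-0.667,-6.640,6.227,0.544,-0.111,-0.033,0.616,14.054,-0.077,1.502
20,-1.584,1.531,-0.661,-6.513,6.015,0.685,-0.112,-0.035,0.596,13.416,-0.332,1.601
21,-1.649,1.590,-0.653,-6.402,5.821,0.801,-0.112,-0.037,0.577,12.753,-0.571,1.692
22,-1.712,1.648,-0.645,-6.307,5.642,0.894,-0.112,-0.038,0.558,12.070,-0.792,1.777
23,-1.775,1.703,-0.636,-6.227,5.478,0.970,-0.112,-0.039,0.540,11.371,-0.994,1.857
24,-1.837,1.757,-0.626,-6.163,5.327,1.031,-0.112,-0.040,0.522,10.656,-1.176,1.932
25,-1.898,1.810,-0.615,-6.115,5.190,1.079,-0.111,-0.041,0.504,9.924,-1.336,2.002
26,-1.959,1.861,-0.604,-6.084,5.064,1.118,-0.110,-0.041,0.487,9.174,-1.474,2.068
27,-2.020,1.911,-0.593,-6.069,4.950,1.149,-0.108,-0.041,0.471,8.402,-1.588,2.131
28,-2.081,1.960,-0.581,-6.073,4.847,1.174,-0.106,-0.041,0.455,7.602,-1.677,2.191
29,-2.142,2.008,-0.569,-6.095,4.754,1.193,-0.104,-0.041,0.440,6.769,-1.741,2.248
30,-2.203,2.055,-0.557,-6.138,4.671,1.209,-0.102,-0.041,0.424,5.894,-1.777,2.301
31,-2.264,2.102,-0.545,-6.203,4.599,1.222,-0.100,-0.041,0.410,4.966,-1.784,2.352
32,-2.327,2.147,-0.533,-6.292,4.537,1.233,-0.098,-0.041,0.396,3.973,-1.760,2.400
33,-2.390,2.192,-0.520,-6.409,4.485,1.245,-0.095,-0.040,0.382,2.897,-1.701,2.445
34,-2.455,2.237,-0.508,-6.556,4.446,1.258,-0.092,-0.040,0.368,1.718,-1.604,2.487
35,-2.522,2.281,-0.495,-6.739,4.420,1.273,-0.089,-0.040,0.355,0.408,-1.462,2.524
36,-2.590,2.326,-0.482,-6.963,4.410,1.292,-0.086,-0.039,0.343,-1.071,-1.271,2.557
37,-2.661,2.370,-0.469,-7.236,4.417,1.318,-0.083,-0.039,0.331,-2.765,-1.020,2.584
38,-2.735,2.414,-0.456,-7.567,4.445,1.352,-0.079,-0.039,0.319,-4.736,-0.698,2.605
39,-2.813,2.459,-0.442,-7.971,4.501,1.398,-0.076,-0.039,0.308,-7.061,-0.291,2.617
40,-2.895,2.504,-0.428,-8.462,4.590,1.460,-0.072,-0.040,0.297,-9.816,0.217,2.620
41,-2.983,2.551,-0.413,-9.060,4.722,1.541,-0.068,-0.040,0.287,-13.003,0.826,2.610
42,-3.077,2.599,-0.397,-9.785,4.905,1.643,-0.064,-0.041,0.277,-16.285,1.478,2.587
43,-3.179,2.649,-0.379,-10.637,5.143,1.758,-0.060,-0.043,0.268,-18.057,1.878,2.555
44,-3.290,2.702,-0.361,-11.530,5.400,1.845,-0.055,-0.045,0.260,-13.400,1.113,2.535
45,-3.408,2.757,-0.343,-12.117,5.525,1.768,-0.050,-0.048,0.253,4.079,-2.042,2.570
46,-3.528,2.810,-0.328,-11.727,5.217,1.309,-0.045,-0.053,0.246,26.272,-6.121,2.696
47,-3.637,2.858,-0.319,-10.132,4.374,0.474,-0.039,-0.058,0.241,37.575,-8.162,2.879
48,-3.727,2.897,-0.319,-7.935,3.279,-0.434,-0.034,-0.064,0.236,38.800,-8.262,3.045
49,-3.795,2.924,-0.327,-5.685,2.191,-1.212,-0.028,-0.069,0.230,35.946,-7.548,3.157
50,-3.842,2.941,-0.343,-3.599,1.211,-1.819,-0.023,-0.073,0.225,32.159,-6.633,3.223
51,-3.868,2.949,-0.363,-1.724,0.365,-2.274,-0.019,-0.077,0.220,28.590,-5.760,3.257
52,-3.877,2.949,-0.388,-0.045,-0.351,-2.612,-0.015,-0.080,0.214,25.605,-5.019,3.273
53,-3.870,2.942,-0.415,1.464,-0.950,-2.870,-0.012,-0.081,0.208,23.305,-4.440,3.284
54,-3.849,2.930,-0.445,2.843,-1.453,-3.078,-0.008,-0.082,0.202,21.674,-4.021,3.298
55,-3.814,2.914,-0.476,4.128,-1.878,-3.261,-0.006,-0.082,0.196,20.655,-3.753,3.321
56,-3.766,2.893,-0.510,5.347,-2.240,-3.436,-0.003,-0.082,0.190,20.134,-3.612,3.355
57,-3.707,2.869,-0.545,6.523,-2.550,-3.618,-0.001,-0.081,0.184,19.842,-3.542,3.401
58,-3.636,2.842,-0.582,7.661,-2.814,-3.814,0.002,-0.081,0.179,19.139,-3.422,3.455
59,-3.554,2.813,-0.621,8.733,-3.027,-4.023,0.004,-0.080,0.174,16.644,-3.001,3.512
60,-3.462,2.782,-0.663,9.636,-3.158,-4.216,0.007,-0.079,0.169,10.136,-1.894,3.557
61,-3.363,2.750,-0.705,10.149,-3.142,-4.324,0.009,-0.079,0.165,-1.578,0.074,3.566
62,-3.263,2.720,-0.748,9.993,-2.901,-4.242,0.013,-0.080,0.162,-15.140,2.282,3.514
63,-3.167,2.694,-0.789,9.079,-2.429,-3.907,0.016,-0.080,0.159,-24.924,3.755,3.399
64,-3.084,2.672,-0.825,7.621,-1.813,-3.366,0.020,-0.081,0.156,-29.243,4.240,3.239
65,-3.016,2.657,-0.856,5.926,-1.160,-2.717,0.024,-0.081,0.154,,,
# any joint saturated: no


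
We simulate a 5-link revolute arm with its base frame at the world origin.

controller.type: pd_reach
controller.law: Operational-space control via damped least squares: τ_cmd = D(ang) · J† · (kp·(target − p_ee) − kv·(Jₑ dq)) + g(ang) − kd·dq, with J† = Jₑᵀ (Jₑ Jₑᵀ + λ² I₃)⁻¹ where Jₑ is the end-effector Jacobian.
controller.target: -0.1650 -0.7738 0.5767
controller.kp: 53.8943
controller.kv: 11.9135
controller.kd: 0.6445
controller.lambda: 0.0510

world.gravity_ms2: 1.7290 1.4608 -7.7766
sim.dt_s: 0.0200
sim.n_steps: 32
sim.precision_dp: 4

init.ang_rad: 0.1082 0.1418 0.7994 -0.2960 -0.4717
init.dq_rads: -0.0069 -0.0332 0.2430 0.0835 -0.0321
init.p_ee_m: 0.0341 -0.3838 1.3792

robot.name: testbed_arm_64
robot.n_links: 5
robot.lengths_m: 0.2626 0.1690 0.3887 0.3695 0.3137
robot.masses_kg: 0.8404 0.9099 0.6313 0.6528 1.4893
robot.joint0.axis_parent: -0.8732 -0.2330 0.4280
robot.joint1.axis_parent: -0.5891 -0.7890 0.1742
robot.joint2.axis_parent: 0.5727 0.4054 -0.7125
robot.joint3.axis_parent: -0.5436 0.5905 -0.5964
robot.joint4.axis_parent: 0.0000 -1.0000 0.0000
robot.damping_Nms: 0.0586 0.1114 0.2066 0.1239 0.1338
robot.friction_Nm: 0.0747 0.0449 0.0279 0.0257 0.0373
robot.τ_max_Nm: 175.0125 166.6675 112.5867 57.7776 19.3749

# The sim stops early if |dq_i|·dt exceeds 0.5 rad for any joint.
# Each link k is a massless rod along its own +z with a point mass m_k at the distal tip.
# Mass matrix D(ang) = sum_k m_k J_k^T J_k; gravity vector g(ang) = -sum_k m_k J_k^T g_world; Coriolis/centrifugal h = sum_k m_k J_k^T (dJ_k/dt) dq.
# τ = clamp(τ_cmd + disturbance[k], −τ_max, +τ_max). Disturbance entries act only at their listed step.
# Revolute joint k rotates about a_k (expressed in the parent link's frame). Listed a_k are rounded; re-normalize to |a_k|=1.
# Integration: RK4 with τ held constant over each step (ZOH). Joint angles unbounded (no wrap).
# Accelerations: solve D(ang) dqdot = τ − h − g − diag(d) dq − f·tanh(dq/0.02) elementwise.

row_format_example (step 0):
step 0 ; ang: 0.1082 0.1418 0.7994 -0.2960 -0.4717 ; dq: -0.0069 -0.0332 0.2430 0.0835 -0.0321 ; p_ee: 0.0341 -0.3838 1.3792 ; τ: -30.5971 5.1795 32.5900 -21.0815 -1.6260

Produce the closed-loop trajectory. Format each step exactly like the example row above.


step 1 ; ang: 0.1213 0.1426 0.8316 -0.3095 -0.4998 ; dq: 1.2910 0.0624 2.8788 -1.4781 -2.7573 ; p_ee: 0.0333 -0.3913 1.3699 ; τ: -24.4000 4.4781 23.0727 -14.7980 0.7224
step 2 ; ang: 0.1544 0.1455 0.9083 -0.3398 -0.5622 ; dq: 1.9836 0.1497 4.6309 -1.6960 -3.5317 ; p_ee: 0.0280 -0.4050 1.3482 ; τ: -20.7302 2.2372 16.7992 -9.8578 1.2047
step 3 ; ang: 0.1968 0.1483 1.0099 -0.3719 -0.6341 ; dq: 2.2410 0.0735 5.4110 -1.6402 -3.7184 ; p_ee: 0.0187 -0.4227 1.3185 ; τ: -17.5388 0.3749 11.9080 -5.9509 1.3200
step 4 ; ang: 0.2417 0.1492 1.1216 -0.4004 -0.7065 ; dq: 2.2383 -0.0203 5.6946 -1.2944 -3.5715 ; p_ee: 0.0067 -0.4429 1.2833 ; τ: -13.9621 -0.5127 7.3965 -3.1674 1.3977
step 5 ; ang: 0.2850 0.1481 1.2354 -0.4212 -0.7751 ; dq: 2.0775 -0.1033 5.6514 -0.8473 -3.3255 ; p_ee: -0.0070 -0.4647 1.2444 ; τ: -10.1759 -0.5845 3.1694 -1.3273 1.6025
step 6 ; ang: 0.3241 0.1454 1.3460 -0.4334 -0.8386 ; dq: 1.8312 -0.1690 5.4062 -0.3898 -3.0473 ; p_ee: -0.0218 -0.4874 1.2032 ; τ: -6.4475 -0.1304 -0.7001 -0.2642 1.9358
step 7 ; ang: 0.3578 0.1415 1.4504 -0.4368 -0.8966 ; dq: 1.5423 -0.2114 5.0395 0.0385 -2.7599 ; p_ee: -0.0368 -0.5103 1.1606 ; τ: -2.9728 0.6052 -4.1172 0.1716 2.3579
step 8 ; ang: 0.3856 0.1368 1.5466 -0.4328 -0.9491 ; dq: 1.2399 -0.2442 4.5978 0.3868 -2.4832 ; p_ee: -0.0516 -0.5330 1.1175 ; τ: 0.1139 1.4474 -7.0121 0.1509 2.8274
step 9 ; ang: 0.4074 0.1315 1.6337 -0.4224 -0.9960 ; dq: 0.9427 -0.2546 4.1320 0.6917 -2.1983 ; p_ee: -0.0660 -0.5551 1.0746 ; τ: 2.8304 2.3165 -9.3815 -0.2294 3.2826
step 10 ; ang: 0.4234 0.1261 1.7114 -0.4068 -1.0374 ; dq: 0.6639 -0.2597 3.6594 0.9199 -1.9259 ; p_ee: -0.0797 -0.5762 1.0325 ; τ: 5.1467 3.1439 -11.2265 -0.8246 3.7017
step 11 ; ang: 0.4341 0.1206 1.7798 -0.3874 -1.0735 ; dq: 0.4117 -0.2667 3.1985 1.0715 -1.6719 ; p_ee: -0.0924 -0.5961 0.9917 ; τ: 7.0893 3.8983 -12.5871 -1.5296 4.0623
step 12 ; ang: 0.4401 0.1149 1.8392 -0.3656 -1.1048 ; dq: 0.1900 -0.2780 2.7622 1.1556 -1.4404 ; p_ee: -0.1042 -0.6148 0.9526 ; τ: 8.6954 4.5645 -13.5179 -2.2656 4.3521
step 13 ; ang: 0.4420 0.1089 1.8903 -0.3426 -1.1317 ; dq: 0.0015 -0.2943 2.3590 1.1850 -1.2328 ; p_ee: -0.1149 -0.6321 0.9155 ; τ: 10.0009 5.1360 -14.0804 -2.9771 4.5672
step 14 ; ang: 0.4405 0.1024 1.9337 -0.3194 -1.1546 ; dq: -0.1454 -0.3260 1.9991 1.1750 -1.0425 ; p_ee: -0.1245 -0.6480 0.8806 ; τ: 11.0245 5.6127 -14.3491 -3.6246 4.7068
step 15 ; ang: 0.4364 0.0954 1.9704 -0.2967 -1.1740 ; dq: -0.2643 -0.3526 1.6745 1.1360 -0.8802 ; p_ee: -0.1330 -0.6625 0.8480 ; τ: 11.8074 5.9971 -14.3571 -4.1971 4.7879
step 16 ; ang: 0.4302 0.0880 2.0009 -0.2748 -1.1904 ; dq: -0.3573 -0.3713 1.3855 1.0765 -0.7436 ; p_ee: -0.1406 -0.6756 0.8178 ; τ: 12.3803 6.2949 -14.1590 -4.6838 4.8182
step 17 ; ang: 0.4223 0.0803 2.0260 -0.2543 -1.2042 ; dq: -0.4262 -0.3824 1.1321 1.0034 -0.6292 ; p_ee: -0.1471 -0.6876 0.7899 ; τ: 12.7699 6.5144 -13.8067 -5.0815 4.8063
step 18 ; ang: 0.4133 0.0725 2.0464 -0.2352 -1.2159 ; dq: -0.4729 -0.3863 0.9129 0.9225 -0.5337 ; p_ee: -0.1527 -0.6983 0.7645 ; τ: 13.0007 6.6649 -13.3452 -5.3933 4.7609
step 19 ; ang: 0.4036 0.0647 2.0627 -0.2178 -1.2259 ; dq: -0.5000 -0.3836 0.7258 0.8386 -0.4539 ; p_ee: -0.1574 -0.7080 0.7414 ; τ: 13.0954 6.7560 -12.8125 -5.6266 4.6905
step 20 ; ang: 0.3934 0.0570 2.0756 -0.2020 -1.2344 ; dq: -0.5105 -0.3753 0.5681 0.7553 -0.3872 ; p_ee: -0.1613 -0.7167 0.7205 ; τ: 13.0751 6.7968 -12.2396 -5.7906 4.6027
step 21 ; ang: 0.3833 0.0496 2.0856 -0.1877 -1.2416 ; dq: -0.5071 -0.3622 0.4368 0.6753 -0.3313 ; p_ee: -0.1646 -0.7244 0.7017 ; τ: 12.9590 6.7956 -11.6510 -5.8956 4.5039
step 22 ; ang: 0.3732 0.0425 2.0933 -0.1751 -1.2478 ; dq: -0.4927 -0.3453 0.3289 0.6002 -0.2841 ; p_ee: -0.1672 -0.7314 0.6849 ; τ: 12.7648 6.7602 -11.0656 -5.9516 4.3995
step 23 ; ang: 0.3636 0.0357 2.0990 -0.1638 -1.2531 ; dq: -0.4699 -0.3255 0.2413 0.5311 -0.2442 ; p_ee: -0.1692 -0.7375 0.6699 ; τ: 12.5086 6.6973 -10.4970 -5.9680 4.2937
step 24 ; ang: 0.3545 0.0294 2.1031 -0.1539 -1.2577 ; dq: -0.4409 -0.3037 0.1710 0.4686 -0.2102 ; p_ee: -0.1708 -0.7430 0.6566 ; τ: 12.2048 6.6127 -9.9550 -5.9532 4.1897
step 25 ; ang: 0.3460 0.0236 2.1059 -0.1451 -1.2616 ; dq: -0.4080 -0.2806 0.1154 0.4126 -0.1812 ; p_ee: -0.1720 -0.7479 0.6449 ; τ: 11.8664 6.5118 -9.4459 -5.9145 4.0897
step 26 ; ang: 0.3382 0.0182 2.1078 -0.1374 -1.2650 ; dq: -0.3727 -0.2570 0.0720 0.3628 -0.1563 ; p_ee: -0.1728 -0.7521 0.6345 ; τ: 11.5045 6.3989 -8.9735 -5.8582 3.9954
step 27 ; ang: 0.3311 0.0133 2.1089 -0.1306 -1.2679 ; dq: -0.3365 -0.2334 0.0388 0.3190 -0.1349 ; p_ee: -0.1734 -0.7559 0.6255 ; τ: 11.1292 6.2781 -8.5394 -5.7895 3.9075
step 28 ; ang: 0.3247 0.0088 2.1094 -0.1246 -1.2705 ; dq: -0.3003 -0.2104 0.0139 0.2809 -0.1161 ; p_ee: -0.1737 -0.7592 0.6177 ; τ: 10.7493 6.1529 -8.1450 -5.7126 3.8264
step 29 ; ang: 0.3191 0.0049 2.1095 -0.1193 -1.2726 ; dq: -0.2646 -0.1884 -0.0037 0.2486 -0.0988 ; p_ee: -0.1738 -0.7620 0.6109 ; τ: 10.3731 6.0261 -7.7932 -5.6314 3.7519
step 30 ; ang: 0.3141 0.0013 2.1093 -0.1146 -1.2744 ; dq: -0.2301 -0.1678 -0.0155 0.2212 -0.0832 ; p_ee: -0.1737 -0.7645 0.6050 ; τ: 10.0053 5.9001 -7.4817 -5.5484 3.6844
step 31 ; ang: 0.3098 -0.0018 2.1089 -0.1104 -1.2760 ; dq: -0.1978 -0.1487 -0.0232 0.1969 -0.0699 ; p_ee: -0.1735 -0.7666 0.5999 ; τ: 9.6487 5.7763 -7.2043 -5.4652 3.6244
step 32 ; ang: 0.3062 -0.0046 2.1084 -0.1067 -1.2773 ; dq: -0.1681 -0.1311 -0.0281 0.1753 -0.0588 ; p_ee: -0.1733 -0.7683 0.5956


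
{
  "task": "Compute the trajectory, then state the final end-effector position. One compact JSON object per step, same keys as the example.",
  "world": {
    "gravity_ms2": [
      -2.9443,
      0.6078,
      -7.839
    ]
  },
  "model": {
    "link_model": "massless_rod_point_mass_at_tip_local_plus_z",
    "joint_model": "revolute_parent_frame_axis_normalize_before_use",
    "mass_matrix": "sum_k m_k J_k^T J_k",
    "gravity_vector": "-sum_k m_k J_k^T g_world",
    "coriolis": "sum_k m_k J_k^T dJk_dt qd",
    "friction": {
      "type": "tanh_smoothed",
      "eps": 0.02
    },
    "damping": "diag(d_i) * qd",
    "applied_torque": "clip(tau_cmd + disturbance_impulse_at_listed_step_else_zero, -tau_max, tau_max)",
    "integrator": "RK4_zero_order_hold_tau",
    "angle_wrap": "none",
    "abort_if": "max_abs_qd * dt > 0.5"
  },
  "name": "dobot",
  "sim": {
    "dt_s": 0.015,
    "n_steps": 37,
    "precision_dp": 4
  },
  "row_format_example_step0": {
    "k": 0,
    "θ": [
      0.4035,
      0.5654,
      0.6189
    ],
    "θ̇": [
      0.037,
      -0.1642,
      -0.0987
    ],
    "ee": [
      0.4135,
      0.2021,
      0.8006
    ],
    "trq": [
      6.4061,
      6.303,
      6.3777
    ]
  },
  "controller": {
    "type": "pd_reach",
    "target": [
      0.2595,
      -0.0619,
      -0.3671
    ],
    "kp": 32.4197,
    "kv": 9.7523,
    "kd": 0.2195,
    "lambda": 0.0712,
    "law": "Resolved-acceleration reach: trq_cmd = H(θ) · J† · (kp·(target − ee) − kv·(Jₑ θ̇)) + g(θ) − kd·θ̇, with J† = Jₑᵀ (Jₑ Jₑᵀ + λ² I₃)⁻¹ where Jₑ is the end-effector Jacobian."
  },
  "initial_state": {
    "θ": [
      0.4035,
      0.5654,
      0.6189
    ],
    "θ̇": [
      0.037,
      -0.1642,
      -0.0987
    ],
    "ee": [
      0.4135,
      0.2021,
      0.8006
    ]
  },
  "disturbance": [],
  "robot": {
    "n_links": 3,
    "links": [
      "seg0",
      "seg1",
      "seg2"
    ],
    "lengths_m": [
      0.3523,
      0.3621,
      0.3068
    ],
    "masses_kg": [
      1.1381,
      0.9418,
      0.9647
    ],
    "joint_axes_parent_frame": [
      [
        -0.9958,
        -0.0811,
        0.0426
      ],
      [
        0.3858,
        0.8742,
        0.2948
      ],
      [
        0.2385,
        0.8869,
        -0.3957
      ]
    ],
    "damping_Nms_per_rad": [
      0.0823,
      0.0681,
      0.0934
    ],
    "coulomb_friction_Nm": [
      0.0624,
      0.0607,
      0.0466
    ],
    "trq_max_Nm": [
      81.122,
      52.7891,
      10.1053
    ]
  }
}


{"k":1,"\u03b8":[0.406,0.558,0.6404],"\u03b8\u0307":[0.2924,-0.795,2.9129],"ee":[0.4127,0.2025,0.7985],"trq":[5.5933,4.8266,4.7713]}
{"k":2,"\u03b8":[0.4121,0.5435,0.6996],"\u03b8\u0307":[0.5354,-1.1254,4.9279],"ee":[0.4128,0.2017,0.7904],"trq":[5.0002,4.0516,3.6892]}
{"k":3,"\u03b8":[0.422,0.5259,0.7833],"\u03b8\u0307":[0.7799,-1.1982,6.1924],"ee":[0.413,0.2,0.7777],"trq":[4.277,3.7895,2.9391]}
{"k":4,"\u03b8":[0.4355,0.5088,0.8818],"\u03b8\u0307":[1.0235,-1.0655,6.9159],"ee":[0.4129,0.1976,0.761],"trq":[3.2667,3.8064,2.3766]}
{"k":5,"\u03b8":[0.4526,0.4949,0.9882],"\u03b8\u0307":[1.2591,-0.7778,7.2627],"ee":[0.4122,0.1948,0.7409],"trq":[1.9813,3.91,1.9069]}
{"k":6,"\u03b8":[0.4731,0.4861,1.0978],"\u03b8\u0307":[1.4794,-0.3783,7.3507],"ee":[0.4107,0.1915,0.7179],"trq":[0.5144,3.9835,1.4785]}
{"k":7,"\u03b8":[0.4968,0.484,1.2074],"\u03b8\u0307":[1.6796,0.0976,7.2602],"ee":[0.4086,0.1879,0.6925],"trq":[-1.025,3.975,1.0695]}
{"k":8,"\u03b8":[0.5233,0.4894,1.3146],"\u03b8\u0307":[1.8565,0.6191,7.0464],"ee":[0.4056,0.1841,0.665],"trq":[-2.5423,3.8796,0.6753]}
{"k":9,"\u03b8":[0.5523,0.5028,1.4179],"\u03b8\u0307":[2.0088,1.1714,6.7314],"ee":[0.402,0.1802,0.6359],"trq":[-3.9685,3.681,0.3039]}
{"k":10,"\u03b8":[0.5834,0.5246,1.5159],"\u03b8\u0307":[2.1365,1.7357,6.3363],"ee":[0.3978,0.176,0.6055],"trq":[-5.2542,3.3884,-0.0341]}
{"k":11,"\u03b8":[0.6162,0.5548,1.6074],"\u03b8\u0307":[2.2402,2.2951,5.8754],"ee":[0.3931,0.1718,0.5743],"trq":[-6.3677,3.0122,-0.3273]}
{"k":12,"\u03b8":[0.6504,0.5933,1.6917],"\u03b8\u0307":[2.3214,2.8338,5.3588],"ee":[0.388,0.1674,0.5425],"trq":[-7.2919,2.5626,-0.5652]}
{"k":13,"\u03b8":[0.6857,0.6396,1.7678],"\u03b8\u0307":[2.382,3.3368,4.7957],"ee":[0.3828,0.1629,0.5105],"trq":[-8.0214,2.048,-0.7403]}
{"k":14,"\u03b8":[0.7217,0.6931,1.8353],"\u03b8\u0307":[2.4246,3.7905,4.1947],"ee":[0.3774,0.1583,0.4784],"trq":[-8.5606,1.4757,-0.8487]}
{"k":15,"\u03b8":[0.7583,0.7529,1.8935],"\u03b8\u0307":[2.452,4.1831,3.5656],"ee":[0.3721,0.1535,0.4464],"trq":[-8.9224,0.8532,-0.8904]}
{"k":16,"\u03b8":[0.7952,0.8181,1.9421],"\u03b8\u0307":[2.4674,4.5057,2.9195],"ee":[0.367,0.1486,0.4148],"trq":[-9.1267,0.1889,-0.8699]}
{"k":17,"\u03b8":[0.8322,0.8876,1.9811],"\u03b8\u0307":[2.4743,4.7529,2.2684],"ee":[0.3621,0.1435,0.3834],"trq":[-9.1973,-0.5064,-0.7951]}
{"k":18,"\u03b8":[0.8694,0.9602,2.0103],"\u03b8\u0307":[2.4759,4.9232,1.6256],"ee":[0.3575,0.1381,0.3524],"trq":[-9.1598,-1.2189,-0.6771]}
{"k":19,"\u03b8":[0.9065,1.0348,2.03],"\u03b8\u0307":[2.4757,5.0187,1.004],"ee":[0.3533,0.1324,0.3217],"trq":[-9.0375,-1.9322,-0.5288]}
{"k":20,"\u03b8":[0.9436,1.1104,2.0407],"\u03b8\u0307":[2.4766,5.045,0.4162],"ee":[0.3493,0.1263,0.2915],"trq":[-8.8485,-2.6278,-0.364]}
{"k":21,"\u03b8":[0.9808,1.1858,2.0428],"\u03b8\u0307":[2.4818,5.0099,-0.124],"ee":[0.3455,0.1199,0.2617],"trq":[-8.6032,-3.287,-0.1986]}
{"k":22,"\u03b8":[1.0181,1.2603,2.0374],"\u03b8\u0307":[2.4946,4.9228,-0.5966],"ee":[0.3418,0.113,0.2324],"trq":[-8.3038,-3.8925,-0.0547]}
{"k":23,"\u03b8":[1.0557,1.3332,2.0253],"\u03b8\u0307":[2.5173,4.7944,-1.0142],"ee":[0.3381,0.1057,0.2038],"trq":[-7.9449,-4.4291,0.0752]}
{"k":24,"\u03b8":[1.0938,1.4039,2.0074],"\u03b8\u0307":[2.5536,4.6341,-1.3732],"ee":[0.3343,0.0981,0.176],"trq":[-7.5122,-4.8847,0.1846]}
{"k":25,"\u03b8":[1.1325,1.472,1.9845],"\u03b8\u0307":[2.6078,4.4502,-1.6731],"ee":[0.3305,0.0901,0.149],"trq":[-6.9838,-5.2494,0.2696]}
{"k":26,"\u03b8":[1.1722,1.5373,1.9575],"\u03b8\u0307":[2.6859,4.25,-1.9153],"ee":[0.3267,0.0818,0.1231],"trq":[-6.3316,-5.5152,0.3288]}
{"k":27,"\u03b8":[1.2133,1.5994,1.9273],"\u03b8\u0307":[2.7959,4.0392,-2.1035],"ee":[0.3228,0.0731,0.0983],"trq":[-5.527,-5.6747,0.3628]}
{"k":28,"\u03b8":[1.2564,1.6584,1.8947],"\u03b8\u0307":[2.9482,3.8221,-2.2424],"ee":[0.319,0.0642,0.0749],"trq":[-4.5623,-5.7216,0.374]}
{"k":29,"\u03b8":[1.3021,1.7141,1.8603],"\u03b8\u0307":[3.1549,3.6017,-2.3377],"ee":[0.3152,0.055,0.0529],"trq":[-3.5172,-5.6569,0.3656]}
{"k":30,"\u03b8":[1.3515,1.7664,1.8247],"\u03b8\u0307":[3.4239,3.3797,-2.3955],"ee":[0.3115,0.0453,0.0325],"trq":[-2.7119,-5.5082,0.3414]}
{"k":31,"\u03b8":[1.4052,1.8155,1.7886],"\u03b8\u0307":[3.7425,3.1576,-2.4219],"ee":[0.3081,0.0353,0.0139],"trq":[-2.8836,-5.3669,0.3053]}
{"k":32,"\u03b8":[1.4636,1.8612,1.7522],"\u03b8\u0307":[4.0454,2.9384,-2.423],"ee":[0.3049,0.0247,-0.0028],"trq":[-4.8985,-5.3848,0.2604]}
{"k":33,"\u03b8":[1.5255,1.9037,1.7159],"\u03b8\u0307":[4.1981,2.7283,-2.403],"ee":[0.3021,0.0135,-0.0174],"trq":[-8.6295,-5.6426,0.2087]}
{"k":34,"\u03b8":[1.5875,1.9432,1.6802],"\u03b8\u0307":[4.0624,2.5362,-2.3632],"ee":[0.2997,0.0017,-0.0299],"trq":[-12.5814,-6.0334,0.1512]}
{"k":35,"\u03b8":[1.6451,1.9799,1.6451],"\u03b8\u0307":[3.6014,2.3682,-2.3035],"ee":[0.2976,-0.0103,-0.0405],"trq":[-15.3057,-6.3819,0.0888]}
{"k":36,"\u03b8":[1.6938,2.0143,1.6111],"\u03b8\u0307":[2.8919,2.2235,-2.2237],"ee":[0.2957,-0.0223,-0.0496],"trq":[-16.3813,-6.5919,0.022]}
{"k":37,"\u03b8":[1.731,2.0467,1.5785],"\u03b8\u0307":[2.0552,2.0959,-2.1248],"ee":[0.2938,-0.0338,-0.0578]}
{"summary": "final ee position (m): 0.2938 -0.0338 -0.0578"}
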